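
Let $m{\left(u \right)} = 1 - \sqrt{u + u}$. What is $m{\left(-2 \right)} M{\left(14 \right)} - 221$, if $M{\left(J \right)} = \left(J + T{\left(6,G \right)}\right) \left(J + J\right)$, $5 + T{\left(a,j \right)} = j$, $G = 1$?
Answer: $59 - 560 i \approx 59.0 - 560.0 i$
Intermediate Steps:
$T{\left(a,j \right)} = -5 + j$
$M{\left(J \right)} = 2 J \left(-4 + J\right)$ ($M{\left(J \right)} = \left(J + \left(-5 + 1\right)\right) \left(J + J\right) = \left(J - 4\right) 2 J = \left(-4 + J\right) 2 J = 2 J \left(-4 + J\right)$)
$m{\left(u \right)} = 1 - \sqrt{2} \sqrt{u}$ ($m{\left(u \right)} = 1 - \sqrt{2 u} = 1 - \sqrt{2} \sqrt{u}$)
$m{\left(-2 \right)} M{\left(14 \right)} - 221 = \left(1 - \sqrt{2} \sqrt{-2}\right) 2 \cdot 14 \left(-4 + 14\right) - 221 = \left(1 - \sqrt{2} i \sqrt{2}\right) 2 \cdot 14 \cdot 10 - 221 = \left(1 - 2 i\right) 280 - 221 = \left(280 - 560 i\right) - 221 = 59 - 560 i$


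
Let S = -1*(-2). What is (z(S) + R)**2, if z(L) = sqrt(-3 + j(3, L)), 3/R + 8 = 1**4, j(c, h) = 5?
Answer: 107/49 - 6*sqrt(2)/7 ≈ 0.97149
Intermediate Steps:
R = -3/7 (R = 3/(-8 + 1**4) = 3/(-8 + 1) = 3/(-7) = 3*(-1/7) = -3/7 ≈ -0.42857)
S = 2
z(L) = sqrt(2) (z(L) = sqrt(-3 + 5) = sqrt(2))
(z(S) + R)**2 = (sqrt(2) - 3/7)**2 = (-3/7 + sqrt(2))**2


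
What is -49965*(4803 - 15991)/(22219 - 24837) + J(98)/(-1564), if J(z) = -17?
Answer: -25714386011/120428 ≈ -2.1353e+5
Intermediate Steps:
-49965*(4803 - 15991)/(22219 - 24837) + J(98)/(-1564) = -49965*(4803 - 15991)/(22219 - 24837) - 17/(-1564) = -49965/((-2618/(-11188))) - 17*(-1/1564) = -49965/((-2618*(-1/11188))) + 1/92 = -49965/1309/5594 + 1/92 = -49965*5594/1309 + 1/92 = -279504210/1309 + 1/92 = -25714386011/120428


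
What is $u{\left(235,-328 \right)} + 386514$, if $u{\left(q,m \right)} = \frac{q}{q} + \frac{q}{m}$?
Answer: $\frac{126776685}{328} \approx 3.8651 \cdot 10^{5}$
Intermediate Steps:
$u{\left(q,m \right)} = 1 + \frac{q}{m}$
$u{\left(235,-328 \right)} + 386514 = \frac{-328 + 235}{-328} + 386514 = \left(- \frac{1}{328}\right) \left(-93\right) + 386514 = \frac{93}{328} + 386514 = \frac{126776685}{328}$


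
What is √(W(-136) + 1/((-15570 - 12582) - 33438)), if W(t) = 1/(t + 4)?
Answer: 3*I*√43020615/225830 ≈ 0.087132*I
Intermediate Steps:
W(t) = 1/(4 + t)
√(W(-136) + 1/((-15570 - 12582) - 33438)) = √(1/(4 - 136) + 1/((-15570 - 12582) - 33438)) = √(1/(-132) + 1/(-28152 - 33438)) = √(-1/132 + 1/(-61590)) = √(-1/132 - 1/61590) = √(-3429/451660) = 3*I*√43020615/225830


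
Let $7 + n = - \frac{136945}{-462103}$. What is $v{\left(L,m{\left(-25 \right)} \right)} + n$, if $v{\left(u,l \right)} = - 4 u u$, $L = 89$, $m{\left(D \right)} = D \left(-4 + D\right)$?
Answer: $- \frac{14644369228}{462103} \approx -31691.0$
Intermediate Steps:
$v{\left(u,l \right)} = - 4 u^{2}$
$n = - \frac{3097776}{462103}$ ($n = -7 - \frac{136945}{-462103} = -7 - - \frac{136945}{462103} = -7 + \frac{136945}{462103} = - \frac{3097776}{462103} \approx -6.7037$)
$v{\left(L,m{\left(-25 \right)} \right)} + n = - 4 \cdot 89^{2} - \frac{3097776}{462103} = \left(-4\right) 7921 - \frac{3097776}{462103} = -31684 - \frac{3097776}{462103} = - \frac{14644369228}{462103}$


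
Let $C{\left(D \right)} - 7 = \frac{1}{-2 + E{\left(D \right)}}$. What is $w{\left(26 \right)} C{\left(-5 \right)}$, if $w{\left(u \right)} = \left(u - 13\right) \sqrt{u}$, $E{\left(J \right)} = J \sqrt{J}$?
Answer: $\frac{13 \left(35 \sqrt{130} - 13 i \sqrt{26}\right)}{- 2 i + 5 \sqrt{5}} \approx 462.98 + 5.7451 i$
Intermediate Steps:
$E{\left(J \right)} = J^{\frac{3}{2}}$
$w{\left(u \right)} = \sqrt{u} \left(-13 + u\right)$ ($w{\left(u \right)} = \left(-13 + u\right) \sqrt{u} = \sqrt{u} \left(-13 + u\right)$)
$C{\left(D \right)} = 7 + \frac{1}{-2 + D^{\frac{3}{2}}}$
$w{\left(26 \right)} C{\left(-5 \right)} = \sqrt{26} \left(-13 + 26\right) \frac{-13 + 7 \left(-5\right)^{\frac{3}{2}}}{-2 + \left(-5\right)^{\frac{3}{2}}} = \sqrt{26} \cdot 13 \frac{-13 + 7 \left(- 5 i \sqrt{5}\right)}{-2 - 5 i \sqrt{5}} = 13 \sqrt{26} \frac{-13 - 35 i \sqrt{5}}{-2 - 5 i \sqrt{5}} = \frac{13 \sqrt{26} \left(-13 - 35 i \sqrt{5}\right)}{-2 - 5 i \sqrt{5}}$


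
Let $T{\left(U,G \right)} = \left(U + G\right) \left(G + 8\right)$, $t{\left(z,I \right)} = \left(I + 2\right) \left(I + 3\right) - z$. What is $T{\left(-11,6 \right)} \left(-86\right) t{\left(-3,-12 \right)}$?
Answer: $559860$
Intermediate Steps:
$t{\left(z,I \right)} = - z + \left(2 + I\right) \left(3 + I\right)$ ($t{\left(z,I \right)} = \left(2 + I\right) \left(3 + I\right) - z = - z + \left(2 + I\right) \left(3 + I\right)$)
$T{\left(U,G \right)} = \left(8 + G\right) \left(G + U\right)$ ($T{\left(U,G \right)} = \left(G + U\right) \left(8 + G\right) = \left(8 + G\right) \left(G + U\right)$)
$T{\left(-11,6 \right)} \left(-86\right) t{\left(-3,-12 \right)} = \left(6^{2} + 8 \cdot 6 + 8 \left(-11\right) + 6 \left(-11\right)\right) \left(-86\right) \left(6 + \left(-12\right)^{2} - -3 + 5 \left(-12\right)\right) = \left(36 + 48 - 88 - 66\right) \left(-86\right) \left(6 + 144 + 3 - 60\right) = \left(-70\right) \left(-86\right) 93 = 6020 \cdot 93 = 559860$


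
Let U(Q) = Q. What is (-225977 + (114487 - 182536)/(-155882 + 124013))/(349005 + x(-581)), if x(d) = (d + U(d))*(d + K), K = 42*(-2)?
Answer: -800176996/3972063635 ≈ -0.20145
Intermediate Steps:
K = -84
x(d) = 2*d*(-84 + d) (x(d) = (d + d)*(d - 84) = (2*d)*(-84 + d) = 2*d*(-84 + d))
(-225977 + (114487 - 182536)/(-155882 + 124013))/(349005 + x(-581)) = (-225977 + (114487 - 182536)/(-155882 + 124013))/(349005 + 2*(-581)*(-84 - 581)) = (-225977 - 68049/(-31869))/(349005 + 2*(-581)*(-665)) = (-225977 - 68049*(-1/31869))/(349005 + 772730) = (-225977 + 7561/3541)/1121735 = -800176996/3541*1/1121735 = -800176996/3972063635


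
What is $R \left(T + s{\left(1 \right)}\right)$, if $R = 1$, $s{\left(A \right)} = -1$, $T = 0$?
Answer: $-1$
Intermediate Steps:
$R \left(T + s{\left(1 \right)}\right) = 1 \left(0 - 1\right) = 1 \left(-1\right) = -1$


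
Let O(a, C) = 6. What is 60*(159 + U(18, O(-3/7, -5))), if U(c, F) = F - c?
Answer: 8820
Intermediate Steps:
60*(159 + U(18, O(-3/7, -5))) = 60*(159 + (6 - 1*18)) = 60*(159 + (6 - 18)) = 60*(159 - 12) = 60*147 = 8820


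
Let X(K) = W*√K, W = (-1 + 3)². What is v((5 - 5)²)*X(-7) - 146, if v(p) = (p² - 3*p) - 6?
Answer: -146 - 24*I*√7 ≈ -146.0 - 63.498*I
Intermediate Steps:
W = 4 (W = 2² = 4)
v(p) = -6 + p² - 3*p
X(K) = 4*√K
v((5 - 5)²)*X(-7) - 146 = (-6 + ((5 - 5)²)² - 3*(5 - 5)²)*(4*√(-7)) - 146 = (-6 + (0²)² - 3*0²)*(4*(I*√7)) - 146 = (-6 + 0² - 3*0)*(4*I*√7) - 146 = (-6 + 0 + 0)*(4*I*√7) - 146 = -24*I*√7 - 146 = -146 - 24*I*√7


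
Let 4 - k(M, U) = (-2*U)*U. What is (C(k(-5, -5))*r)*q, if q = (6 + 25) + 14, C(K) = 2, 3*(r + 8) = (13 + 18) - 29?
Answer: -660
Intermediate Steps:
r = -22/3 (r = -8 + ((13 + 18) - 29)/3 = -8 + (31 - 29)/3 = -8 + (⅓)*2 = -8 + ⅔ = -22/3 ≈ -7.3333)
k(M, U) = 4 + 2*U² (k(M, U) = 4 - (-2*U)*U = 4 - (-2)*U² = 4 + 2*U²)
q = 45 (q = 31 + 14 = 45)
(C(k(-5, -5))*r)*q = (2*(-22/3))*45 = -44/3*45 = -660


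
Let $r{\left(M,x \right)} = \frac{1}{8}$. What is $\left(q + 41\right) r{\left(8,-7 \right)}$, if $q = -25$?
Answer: $2$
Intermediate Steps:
$r{\left(M,x \right)} = \frac{1}{8}$
$\left(q + 41\right) r{\left(8,-7 \right)} = \left(-25 + 41\right) \frac{1}{8} = 16 \cdot \frac{1}{8} = 2$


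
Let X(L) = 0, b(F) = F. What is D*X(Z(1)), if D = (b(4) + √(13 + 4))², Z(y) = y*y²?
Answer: 0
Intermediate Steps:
Z(y) = y³
D = (4 + √17)² (D = (4 + √(13 + 4))² = (4 + √17)² ≈ 65.985)
D*X(Z(1)) = (4 + √17)²*0 = 0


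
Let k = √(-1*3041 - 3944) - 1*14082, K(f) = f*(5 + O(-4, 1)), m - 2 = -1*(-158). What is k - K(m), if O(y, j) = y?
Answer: -14242 + I*√6985 ≈ -14242.0 + 83.576*I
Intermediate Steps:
m = 160 (m = 2 - 1*(-158) = 2 + 158 = 160)
K(f) = f (K(f) = f*(5 - 4) = f*1 = f)
k = -14082 + I*√6985 (k = √(-3041 - 3944) - 14082 = √(-6985) - 14082 = I*√6985 - 14082 = -14082 + I*√6985 ≈ -14082.0 + 83.576*I)
k - K(m) = (-14082 + I*√6985) - 1*160 = (-14082 + I*√6985) - 160 = -14242 + I*√6985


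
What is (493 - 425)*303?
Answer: 20604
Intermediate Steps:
(493 - 425)*303 = 68*303 = 20604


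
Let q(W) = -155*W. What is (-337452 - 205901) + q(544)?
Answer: -627673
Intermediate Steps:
q(W) = -155*W
(-337452 - 205901) + q(544) = (-337452 - 205901) - 155*544 = -543353 - 84320 = -627673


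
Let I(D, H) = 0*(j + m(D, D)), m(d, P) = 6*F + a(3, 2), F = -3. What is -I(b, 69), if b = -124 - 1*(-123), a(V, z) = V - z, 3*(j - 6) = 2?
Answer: 0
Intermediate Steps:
j = 20/3 (j = 6 + (1/3)*2 = 6 + 2/3 = 20/3 ≈ 6.6667)
b = -1 (b = -124 + 123 = -1)
m(d, P) = -17 (m(d, P) = 6*(-3) + (3 - 1*2) = -18 + (3 - 2) = -18 + 1 = -17)
I(D, H) = 0 (I(D, H) = 0*(20/3 - 17) = 0*(-31/3) = 0)
-I(b, 69) = -1*0 = 0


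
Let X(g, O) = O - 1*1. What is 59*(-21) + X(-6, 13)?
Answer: -1227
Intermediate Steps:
X(g, O) = -1 + O (X(g, O) = O - 1 = -1 + O)
59*(-21) + X(-6, 13) = 59*(-21) + (-1 + 13) = -1239 + 12 = -1227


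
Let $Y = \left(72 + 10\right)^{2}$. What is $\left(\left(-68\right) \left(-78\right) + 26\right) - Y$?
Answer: $-1394$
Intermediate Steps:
$Y = 6724$ ($Y = 82^{2} = 6724$)
$\left(\left(-68\right) \left(-78\right) + 26\right) - Y = \left(\left(-68\right) \left(-78\right) + 26\right) - 6724 = \left(5304 + 26\right) - 6724 = 5330 - 6724 = -1394$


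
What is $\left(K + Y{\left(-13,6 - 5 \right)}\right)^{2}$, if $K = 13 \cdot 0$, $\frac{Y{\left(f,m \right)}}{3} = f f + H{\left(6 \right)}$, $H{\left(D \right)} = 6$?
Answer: $275625$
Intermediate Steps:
$Y{\left(f,m \right)} = 18 + 3 f^{2}$ ($Y{\left(f,m \right)} = 3 \left(f f + 6\right) = 3 \left(f^{2} + 6\right) = 3 \left(6 + f^{2}\right) = 18 + 3 f^{2}$)
$K = 0$
$\left(K + Y{\left(-13,6 - 5 \right)}\right)^{2} = \left(0 + \left(18 + 3 \left(-13\right)^{2}\right)\right)^{2} = \left(0 + \left(18 + 3 \cdot 169\right)\right)^{2} = \left(0 + \left(18 + 507\right)\right)^{2} = \left(0 + 525\right)^{2} = 525^{2} = 275625$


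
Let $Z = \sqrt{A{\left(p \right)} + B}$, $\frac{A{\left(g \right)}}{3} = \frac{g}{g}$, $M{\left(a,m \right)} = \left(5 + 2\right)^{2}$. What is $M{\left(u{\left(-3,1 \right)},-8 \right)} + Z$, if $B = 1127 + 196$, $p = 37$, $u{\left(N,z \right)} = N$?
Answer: $49 + \sqrt{1326} \approx 85.414$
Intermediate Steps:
$M{\left(a,m \right)} = 49$ ($M{\left(a,m \right)} = 7^{2} = 49$)
$A{\left(g \right)} = 3$ ($A{\left(g \right)} = 3 \frac{g}{g} = 3 \cdot 1 = 3$)
$B = 1323$
$Z = \sqrt{1326}$ ($Z = \sqrt{3 + 1323} = \sqrt{1326} \approx 36.414$)
$M{\left(u{\left(-3,1 \right)},-8 \right)} + Z = 49 + \sqrt{1326}$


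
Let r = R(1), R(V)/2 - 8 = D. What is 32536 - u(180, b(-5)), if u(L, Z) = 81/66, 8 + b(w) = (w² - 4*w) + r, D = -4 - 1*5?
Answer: 715765/22 ≈ 32535.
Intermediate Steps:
D = -9 (D = -4 - 5 = -9)
R(V) = -2 (R(V) = 16 + 2*(-9) = 16 - 18 = -2)
r = -2
b(w) = -10 + w² - 4*w (b(w) = -8 + ((w² - 4*w) - 2) = -8 + (-2 + w² - 4*w) = -10 + w² - 4*w)
u(L, Z) = 27/22 (u(L, Z) = 81*(1/66) = 27/22)
32536 - u(180, b(-5)) = 32536 - 1*27/22 = 32536 - 27/22 = 715765/22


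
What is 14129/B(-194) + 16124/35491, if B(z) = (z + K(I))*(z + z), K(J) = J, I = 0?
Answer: 1715138067/2671478552 ≈ 0.64202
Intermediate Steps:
B(z) = 2*z² (B(z) = (z + 0)*(z + z) = z*(2*z) = 2*z²)
14129/B(-194) + 16124/35491 = 14129/((2*(-194)²)) + 16124/35491 = 14129/((2*37636)) + 16124*(1/35491) = 14129/75272 + 16124/35491 = 1715138067/2671478552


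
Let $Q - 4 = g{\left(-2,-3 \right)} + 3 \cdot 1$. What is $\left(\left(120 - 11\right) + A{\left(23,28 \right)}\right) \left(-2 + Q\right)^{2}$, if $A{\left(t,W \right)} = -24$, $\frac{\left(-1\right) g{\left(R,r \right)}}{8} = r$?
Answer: $71485$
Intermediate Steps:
$g{\left(R,r \right)} = - 8 r$
$Q = 31$ ($Q = 4 + \left(\left(-8\right) \left(-3\right) + 3 \cdot 1\right) = 4 + \left(24 + 3\right) = 4 + 27 = 31$)
$\left(\left(120 - 11\right) + A{\left(23,28 \right)}\right) \left(-2 + Q\right)^{2} = \left(\left(120 - 11\right) - 24\right) \left(-2 + 31\right)^{2} = \left(109 - 24\right) 29^{2} = 85 \cdot 841 = 71485$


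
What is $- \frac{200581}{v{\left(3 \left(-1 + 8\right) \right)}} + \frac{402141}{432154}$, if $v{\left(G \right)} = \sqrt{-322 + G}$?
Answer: $\frac{402141}{432154} + \frac{200581 i \sqrt{301}}{301} \approx 0.93055 + 11561.0 i$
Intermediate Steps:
$- \frac{200581}{v{\left(3 \left(-1 + 8\right) \right)}} + \frac{402141}{432154} = - \frac{200581}{\sqrt{-322 + 3 \left(-1 + 8\right)}} + \frac{402141}{432154} = - \frac{200581}{\sqrt{-322 + 3 \cdot 7}} + 402141 \cdot \frac{1}{432154} = - \frac{200581}{\sqrt{-322 + 21}} + \frac{402141}{432154} = - \frac{200581}{\sqrt{-301}} + \frac{402141}{432154} = - \frac{200581}{i \sqrt{301}} + \frac{402141}{432154} = - 200581 \left(- \frac{i \sqrt{301}}{301}\right) + \frac{402141}{432154} = \frac{200581 i \sqrt{301}}{301} + \frac{402141}{432154} = \frac{402141}{432154} + \frac{200581 i \sqrt{301}}{301}$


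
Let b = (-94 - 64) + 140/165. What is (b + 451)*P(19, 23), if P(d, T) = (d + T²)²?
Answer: 2912047888/33 ≈ 8.8244e+7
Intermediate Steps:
b = -5186/33 (b = -158 + 140*(1/165) = -158 + 28/33 = -5186/33 ≈ -157.15)
(b + 451)*P(19, 23) = (-5186/33 + 451)*(19 + 23²)² = 9697*(19 + 529)²/33 = (9697/33)*548² = (9697/33)*300304 = 2912047888/33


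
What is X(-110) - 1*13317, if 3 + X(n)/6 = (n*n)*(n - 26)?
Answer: -9886935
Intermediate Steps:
X(n) = -18 + 6*n²*(-26 + n) (X(n) = -18 + 6*((n*n)*(n - 26)) = -18 + 6*(n²*(-26 + n)) = -18 + 6*n²*(-26 + n))
X(-110) - 1*13317 = (-18 - 156*(-110)² + 6*(-110)³) - 1*13317 = (-18 - 156*12100 + 6*(-1331000)) - 13317 = (-18 - 1887600 - 7986000) - 13317 = -9873618 - 13317 = -9886935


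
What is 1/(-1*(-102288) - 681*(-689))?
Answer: 1/571497 ≈ 1.7498e-6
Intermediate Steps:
1/(-1*(-102288) - 681*(-689)) = 1/(102288 + 469209) = 1/571497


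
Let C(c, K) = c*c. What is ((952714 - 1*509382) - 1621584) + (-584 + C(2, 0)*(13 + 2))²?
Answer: -903676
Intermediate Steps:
C(c, K) = c²
((952714 - 1*509382) - 1621584) + (-584 + C(2, 0)*(13 + 2))² = ((952714 - 1*509382) - 1621584) + (-584 + 2²*(13 + 2))² = ((952714 - 509382) - 1621584) + (-584 + 4*15)² = (443332 - 1621584) + (-584 + 60)² = -1178252 + (-524)² = -1178252 + 274576 = -903676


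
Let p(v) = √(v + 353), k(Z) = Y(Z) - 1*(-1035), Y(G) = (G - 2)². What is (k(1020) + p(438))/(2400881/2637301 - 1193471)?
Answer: -2735827928059/3147539860890 - 2637301*√791/3147539860890 ≈ -0.86922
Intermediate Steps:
Y(G) = (-2 + G)²
k(Z) = 1035 + (-2 + Z)² (k(Z) = (-2 + Z)² - 1*(-1035) = (-2 + Z)² + 1035 = 1035 + (-2 + Z)²)
p(v) = √(353 + v)
(k(1020) + p(438))/(2400881/2637301 - 1193471) = ((1035 + (-2 + 1020)²) + √(353 + 438))/(2400881/2637301 - 1193471) = ((1035 + 1018²) + √791)/(2400881*(1/2637301) - 1193471) = ((1035 + 1036324) + √791)/(2400881/2637301 - 1193471) = (1037359 + √791)/(-3147539860890/2637301) = (1037359 + √791)*(-2637301/3147539860890) = -2735827928059/3147539860890 - 2637301*√791/3147539860890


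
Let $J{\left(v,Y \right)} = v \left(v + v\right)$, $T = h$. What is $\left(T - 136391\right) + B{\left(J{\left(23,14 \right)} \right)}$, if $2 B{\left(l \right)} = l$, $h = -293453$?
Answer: $-429315$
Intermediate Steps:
$T = -293453$
$J{\left(v,Y \right)} = 2 v^{2}$ ($J{\left(v,Y \right)} = v 2 v = 2 v^{2}$)
$B{\left(l \right)} = \frac{l}{2}$
$\left(T - 136391\right) + B{\left(J{\left(23,14 \right)} \right)} = \left(-293453 - 136391\right) + \frac{2 \cdot 23^{2}}{2} = -429844 + \frac{2 \cdot 529}{2} = -429844 + \frac{1}{2} \cdot 1058 = -429844 + 529 = -429315$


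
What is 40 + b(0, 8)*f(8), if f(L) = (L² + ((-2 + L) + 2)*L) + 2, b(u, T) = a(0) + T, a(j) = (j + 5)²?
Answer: 4330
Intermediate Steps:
a(j) = (5 + j)²
b(u, T) = 25 + T (b(u, T) = (5 + 0)² + T = 5² + T = 25 + T)
f(L) = 2 + 2*L² (f(L) = (L² + L*L) + 2 = (L² + L²) + 2 = 2*L² + 2 = 2 + 2*L²)
40 + b(0, 8)*f(8) = 40 + (25 + 8)*(2 + 2*8²) = 40 + 33*(2 + 2*64) = 40 + 33*(2 + 128) = 40 + 33*130 = 40 + 4290 = 4330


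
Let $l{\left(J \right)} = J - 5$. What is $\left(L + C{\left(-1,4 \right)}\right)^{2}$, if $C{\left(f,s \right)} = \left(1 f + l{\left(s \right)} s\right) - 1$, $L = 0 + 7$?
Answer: $1$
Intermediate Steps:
$L = 7$
$l{\left(J \right)} = -5 + J$
$C{\left(f,s \right)} = -1 + f + s \left(-5 + s\right)$ ($C{\left(f,s \right)} = \left(1 f + \left(-5 + s\right) s\right) - 1 = \left(f + s \left(-5 + s\right)\right) - 1 = -1 + f + s \left(-5 + s\right)$)
$\left(L + C{\left(-1,4 \right)}\right)^{2} = \left(7 - \left(2 - 4 \left(-5 + 4\right)\right)\right)^{2} = \left(7 - 6\right)^{2} = 1^{2} = 1$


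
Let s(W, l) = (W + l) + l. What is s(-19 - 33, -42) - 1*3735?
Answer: -3871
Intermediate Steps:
s(W, l) = W + 2*l
s(-19 - 33, -42) - 1*3735 = ((-19 - 33) + 2*(-42)) - 1*3735 = (-52 - 84) - 3735 = -136 - 3735 = -3871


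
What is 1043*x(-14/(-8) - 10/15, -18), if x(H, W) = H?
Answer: 13559/12 ≈ 1129.9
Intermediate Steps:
1043*x(-14/(-8) - 10/15, -18) = 1043*(-14/(-8) - 10/15) = 1043*(-14*(-1/8) - 10*1/15) = 1043*(7/4 - 2/3) = 1043*(13/12) = 13559/12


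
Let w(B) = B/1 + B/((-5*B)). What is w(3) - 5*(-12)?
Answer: 314/5 ≈ 62.800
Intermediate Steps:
w(B) = -1/5 + B (w(B) = B*1 + B*(-1/(5*B)) = B - 1/5 = -1/5 + B)
w(3) - 5*(-12) = (-1/5 + 3) - 5*(-12) = 14/5 + 60 = 314/5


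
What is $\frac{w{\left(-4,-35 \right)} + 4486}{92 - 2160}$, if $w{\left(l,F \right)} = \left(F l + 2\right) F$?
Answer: $\frac{11}{47} \approx 0.23404$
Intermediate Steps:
$w{\left(l,F \right)} = F \left(2 + F l\right)$ ($w{\left(l,F \right)} = \left(2 + F l\right) F = F \left(2 + F l\right)$)
$\frac{w{\left(-4,-35 \right)} + 4486}{92 - 2160} = \frac{- 35 \left(2 - -140\right) + 4486}{92 - 2160} = \frac{- 35 \left(2 + 140\right) + 4486}{-2068} = \left(\left(-35\right) 142 + 4486\right) \left(- \frac{1}{2068}\right) = \left(-4970 + 4486\right) \left(- \frac{1}{2068}\right) = \left(-484\right) \left(- \frac{1}{2068}\right) = \frac{11}{47}$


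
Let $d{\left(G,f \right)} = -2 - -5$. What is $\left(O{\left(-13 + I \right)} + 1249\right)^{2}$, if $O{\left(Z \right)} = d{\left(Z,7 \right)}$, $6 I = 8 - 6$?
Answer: $1567504$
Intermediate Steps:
$I = \frac{1}{3}$ ($I = \frac{8 - 6}{6} = \frac{1}{6} \cdot 2 = \frac{1}{3} \approx 0.33333$)
$d{\left(G,f \right)} = 3$ ($d{\left(G,f \right)} = -2 + 5 = 3$)
$O{\left(Z \right)} = 3$
$\left(O{\left(-13 + I \right)} + 1249\right)^{2} = \left(3 + 1249\right)^{2} = 1252^{2} = 1567504$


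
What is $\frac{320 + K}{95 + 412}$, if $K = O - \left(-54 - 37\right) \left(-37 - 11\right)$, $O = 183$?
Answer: $- \frac{3865}{507} \approx -7.6233$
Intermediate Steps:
$K = -4185$ ($K = 183 - \left(-54 - 37\right) \left(-37 - 11\right) = 183 - \left(-91\right) \left(-48\right) = 183 - 4368 = -4185$)
$\frac{320 + K}{95 + 412} = \frac{320 - 4185}{95 + 412} = - \frac{3865}{507}$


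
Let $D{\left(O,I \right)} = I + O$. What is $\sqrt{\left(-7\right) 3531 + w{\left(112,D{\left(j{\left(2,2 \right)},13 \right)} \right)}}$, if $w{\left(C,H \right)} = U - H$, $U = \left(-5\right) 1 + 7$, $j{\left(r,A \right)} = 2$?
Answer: $i \sqrt{24730} \approx 157.26 i$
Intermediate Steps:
$U = 2$ ($U = -5 + 7 = 2$)
$w{\left(C,H \right)} = 2 - H$
$\sqrt{\left(-7\right) 3531 + w{\left(112,D{\left(j{\left(2,2 \right)},13 \right)} \right)}} = \sqrt{\left(-7\right) 3531 + \left(2 - \left(13 + 2\right)\right)} = \sqrt{-24717 + \left(2 - 15\right)} = \sqrt{-24717 - 13} = \sqrt{-24730} = i \sqrt{24730}$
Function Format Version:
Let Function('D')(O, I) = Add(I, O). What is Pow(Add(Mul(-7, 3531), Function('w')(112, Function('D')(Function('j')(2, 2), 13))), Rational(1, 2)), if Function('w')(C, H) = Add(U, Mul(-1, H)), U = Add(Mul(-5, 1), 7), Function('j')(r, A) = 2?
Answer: Mul(I, Pow(24730, Rational(1, 2))) ≈ Mul(157.26, I)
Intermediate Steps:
U = 2 (U = Add(-5, 7) = 2)
Function('w')(C, H) = Add(2, Mul(-1, H))
Pow(Add(Mul(-7, 3531), Function('w')(112, Function('D')(Function('j')(2, 2), 13))), Rational(1, 2)) = Pow(Add(Mul(-7, 3531), Add(2, Mul(-1, Add(13, 2)))), Rational(1, 2)) = Pow(Add(-24717, Add(2, Mul(-1, 15))), Rational(1, 2)) = Pow(Add(-24717, Add(2, -15)), Rational(1, 2)) = Pow(Add(-24717, -13), Rational(1, 2)) = Pow(-24730, Rational(1, 2)) = Mul(I, Pow(24730, Rational(1, 2)))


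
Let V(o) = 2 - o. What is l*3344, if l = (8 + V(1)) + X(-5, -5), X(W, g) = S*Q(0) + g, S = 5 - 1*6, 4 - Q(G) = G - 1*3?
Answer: -10032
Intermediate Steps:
Q(G) = 7 - G (Q(G) = 4 - (G - 1*3) = 4 - (G - 3) = 4 - (-3 + G) = 4 + (3 - G) = 7 - G)
S = -1 (S = 5 - 6 = -1)
X(W, g) = -7 + g (X(W, g) = -(7 - 1*0) + g = -(7 + 0) + g = -1*7 + g = -7 + g)
l = -3 (l = (8 + (2 - 1*1)) + (-7 - 5) = (8 + (2 - 1)) - 12 = (8 + 1) - 12 = 9 - 12 = -3)
l*3344 = -3*3344 = -10032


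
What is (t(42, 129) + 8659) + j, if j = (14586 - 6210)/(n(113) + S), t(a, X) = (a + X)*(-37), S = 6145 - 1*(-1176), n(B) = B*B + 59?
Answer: 46995844/20149 ≈ 2332.4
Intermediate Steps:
n(B) = 59 + B**2 (n(B) = B**2 + 59 = 59 + B**2)
S = 7321 (S = 6145 + 1176 = 7321)
t(a, X) = -37*X - 37*a (t(a, X) = (X + a)*(-37) = -37*X - 37*a)
j = 8376/20149 (j = (14586 - 6210)/((59 + 113**2) + 7321) = 8376/((59 + 12769) + 7321) = 8376/(12828 + 7321) = 8376/20149 ≈ 0.41570)
(t(42, 129) + 8659) + j = ((-37*129 - 37*42) + 8659) + 8376/20149 = ((-4773 - 1554) + 8659) + 8376/20149 = (-6327 + 8659) + 8376/20149 = 2332 + 8376/20149 = 46995844/20149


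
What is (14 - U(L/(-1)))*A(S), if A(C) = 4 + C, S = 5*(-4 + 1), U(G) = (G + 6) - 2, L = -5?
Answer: -55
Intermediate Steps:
U(G) = 4 + G (U(G) = (6 + G) - 2 = 4 + G)
S = -15 (S = 5*(-3) = -15)
(14 - U(L/(-1)))*A(S) = (14 - (4 - 5/(-1)))*(4 - 15) = (14 - (4 - 5*(-1)))*(-11) = (14 - (4 + 5))*(-11) = (14 - 1*9)*(-11) = (14 - 9)*(-11) = 5*(-11) = -55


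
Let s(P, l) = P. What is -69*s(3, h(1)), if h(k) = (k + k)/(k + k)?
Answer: -207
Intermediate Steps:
h(k) = 1 (h(k) = (2*k)/((2*k)) = (2*k)*(1/(2*k)) = 1)
-69*s(3, h(1)) = -69*3 = -207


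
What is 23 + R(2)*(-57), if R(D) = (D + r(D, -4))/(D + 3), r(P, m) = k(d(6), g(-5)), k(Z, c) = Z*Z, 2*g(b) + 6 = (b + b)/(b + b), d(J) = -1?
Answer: -56/5 ≈ -11.200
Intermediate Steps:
g(b) = -5/2 (g(b) = -3 + ((b + b)/(b + b))/2 = -3 + ((2*b)/((2*b)))/2 = -3 + ((2*b)*(1/(2*b)))/2 = -3 + (½)*1 = -3 + ½ = -5/2)
k(Z, c) = Z²
r(P, m) = 1 (r(P, m) = (-1)² = 1)
R(D) = (1 + D)/(3 + D) (R(D) = (D + 1)/(D + 3) = (1 + D)/(3 + D))
23 + R(2)*(-57) = 23 + ((1 + 2)/(3 + 2))*(-57) = 23 + (3/5)*(-57) = 23 + ((⅕)*3)*(-57) = 23 + (⅗)*(-57) = 23 - 171/5 = -56/5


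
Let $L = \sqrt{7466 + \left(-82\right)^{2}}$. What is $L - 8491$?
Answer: $-8491 + \sqrt{14190} \approx -8371.9$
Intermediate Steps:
$L = \sqrt{14190}$ ($L = \sqrt{7466 + 6724} = \sqrt{14190} \approx 119.12$)
$L - 8491 = \sqrt{14190} - 8491 = -8491 + \sqrt{14190}$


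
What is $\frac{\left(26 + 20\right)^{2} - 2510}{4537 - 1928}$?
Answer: $- \frac{394}{2609} \approx -0.15102$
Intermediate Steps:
$\frac{\left(26 + 20\right)^{2} - 2510}{4537 - 1928} = \frac{46^{2} - 2510}{4537 - 1928} = \frac{2116 - 2510}{2609} = \left(-394\right) \frac{1}{2609} = - \frac{394}{2609}$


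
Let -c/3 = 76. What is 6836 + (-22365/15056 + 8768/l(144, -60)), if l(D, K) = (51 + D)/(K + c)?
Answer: -5984527453/978640 ≈ -6115.1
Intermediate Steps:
c = -228 (c = -3*76 = -228)
l(D, K) = (51 + D)/(-228 + K) (l(D, K) = (51 + D)/(K - 228) = (51 + D)/(-228 + K))
6836 + (-22365/15056 + 8768/l(144, -60)) = 6836 + (-22365/15056 + 8768/(((51 + 144)/(-228 - 60)))) = 6836 + (-22365*1/15056 + 8768/((195/(-288)))) = 6836 + (-22365/15056 + 8768/((-1/288*195))) = 6836 + (-22365/15056 + 8768/(-65/96)) = 6836 + (-22365/15056 + 8768*(-96/65)) = 6836 + (-22365/15056 - 841728/65) = 6836 - 12674510493/978640 = -5984527453/978640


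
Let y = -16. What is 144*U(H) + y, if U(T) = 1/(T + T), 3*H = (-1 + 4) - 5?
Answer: -124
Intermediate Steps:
H = -2/3 (H = ((-1 + 4) - 5)/3 = (3 - 5)/3 = (1/3)*(-2) = -2/3 ≈ -0.66667)
U(T) = 1/(2*T)
144*U(H) + y = 144*(1/(2*(-2/3))) - 16 = 144*((1/2)*(-3/2)) - 16 = 144*(-3/4) - 16 = -108 - 16 = -124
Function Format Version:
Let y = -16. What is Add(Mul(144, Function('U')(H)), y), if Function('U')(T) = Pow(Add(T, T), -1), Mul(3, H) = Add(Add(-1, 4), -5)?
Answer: -124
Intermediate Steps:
H = Rational(-2, 3) (H = Mul(Rational(1, 3), Add(Add(-1, 4), -5)) = Mul(Rational(1, 3), Add(3, -5)) = Mul(Rational(1, 3), -2) = Rational(-2, 3) ≈ -0.66667)
Function('U')(T) = Mul(Rational(1, 2), Pow(T, -1)) (Function('U')(T) = Pow(Mul(2, T), -1) = Mul(Rational(1, 2), Pow(T, -1)))
Add(Mul(144, Function('U')(H)), y) = Add(Mul(144, Mul(Rational(1, 2), Pow(Rational(-2, 3), -1))), -16) = Add(Mul(144, Mul(Rational(1, 2), Rational(-3, 2))), -16) = Add(Mul(144, Rational(-3, 4)), -16) = Add(-108, -16) = -124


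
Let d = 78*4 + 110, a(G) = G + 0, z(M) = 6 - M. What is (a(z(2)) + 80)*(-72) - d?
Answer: -6470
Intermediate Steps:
a(G) = G
d = 422 (d = 312 + 110 = 422)
(a(z(2)) + 80)*(-72) - d = ((6 - 1*2) + 80)*(-72) - 1*422 = ((6 - 2) + 80)*(-72) - 422 = (4 + 80)*(-72) - 422 = 84*(-72) - 422 = -6048 - 422 = -6470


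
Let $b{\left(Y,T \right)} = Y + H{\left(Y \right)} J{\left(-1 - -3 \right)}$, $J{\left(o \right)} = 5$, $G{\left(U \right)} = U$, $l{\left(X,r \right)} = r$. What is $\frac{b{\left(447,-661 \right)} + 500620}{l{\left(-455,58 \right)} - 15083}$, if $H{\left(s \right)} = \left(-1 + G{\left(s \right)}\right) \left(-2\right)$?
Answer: $- \frac{496607}{15025} \approx -33.052$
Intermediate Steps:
$H{\left(s \right)} = 2 - 2 s$ ($H{\left(s \right)} = \left(-1 + s\right) \left(-2\right) = 2 - 2 s$)
$b{\left(Y,T \right)} = 10 - 9 Y$ ($b{\left(Y,T \right)} = Y + \left(2 - 2 Y\right) 5 = Y - \left(-10 + 10 Y\right) = 10 - 9 Y$)
$\frac{b{\left(447,-661 \right)} + 500620}{l{\left(-455,58 \right)} - 15083} = \frac{\left(10 - 4023\right) + 500620}{58 - 15083} = \frac{\left(10 - 4023\right) + 500620}{-15025} = \left(-4013 + 500620\right) \left(- \frac{1}{15025}\right) = 496607 \left(- \frac{1}{15025}\right) = - \frac{496607}{15025}$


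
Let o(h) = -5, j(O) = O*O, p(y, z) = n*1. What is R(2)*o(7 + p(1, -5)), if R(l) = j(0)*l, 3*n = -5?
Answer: 0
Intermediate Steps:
n = -5/3 (n = (⅓)*(-5) = -5/3 ≈ -1.6667)
p(y, z) = -5/3 (p(y, z) = -5/3*1 = -5/3)
j(O) = O²
R(l) = 0 (R(l) = 0²*l = 0*l = 0)
R(2)*o(7 + p(1, -5)) = 0*(-5) = 0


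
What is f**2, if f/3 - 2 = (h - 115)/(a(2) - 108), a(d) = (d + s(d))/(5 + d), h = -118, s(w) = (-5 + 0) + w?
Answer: 89019225/573049 ≈ 155.34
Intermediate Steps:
s(w) = -5 + w
a(d) = (-5 + 2*d)/(5 + d) (a(d) = (d + (-5 + d))/(5 + d) = (-5 + 2*d)/(5 + d))
f = 9435/757 (f = 6 + 3*((-118 - 115)/((-5 + 2*2)/(5 + 2) - 108)) = 6 + 3*(-233/((-5 + 4)/7 - 108)) = 6 + 3*(-233/((1/7)*(-1) - 108)) = 6 + 3*(-233/(-1/7 - 108)) = 6 + 3*(-233/(-757/7)) = 6 + 3*(-233*(-7/757)) = 6 + 3*(1631/757) = 6 + 4893/757 = 9435/757 ≈ 12.464)
f**2 = (9435/757)**2 = 89019225/573049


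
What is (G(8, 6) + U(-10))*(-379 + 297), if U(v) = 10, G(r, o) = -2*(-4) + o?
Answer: -1968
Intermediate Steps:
G(r, o) = 8 + o
(G(8, 6) + U(-10))*(-379 + 297) = ((8 + 6) + 10)*(-379 + 297) = (14 + 10)*(-82) = 24*(-82) = -1968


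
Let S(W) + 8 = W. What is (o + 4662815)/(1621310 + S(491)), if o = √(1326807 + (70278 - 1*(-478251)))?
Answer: 4662815/1621793 + 2*√468834/1621793 ≈ 2.8759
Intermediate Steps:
S(W) = -8 + W
o = 2*√468834 (o = √(1326807 + (70278 + 478251)) = √(1326807 + 548529) = √1875336 = 2*√468834 ≈ 1369.4)
(o + 4662815)/(1621310 + S(491)) = (2*√468834 + 4662815)/(1621310 + (-8 + 491)) = (4662815 + 2*√468834)/(1621310 + 483) = (4662815 + 2*√468834)/1621793 = (4662815 + 2*√468834)*(1/1621793) = 4662815/1621793 + 2*√468834/1621793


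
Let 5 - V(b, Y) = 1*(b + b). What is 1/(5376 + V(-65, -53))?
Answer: 1/5511 ≈ 0.00018146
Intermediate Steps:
V(b, Y) = 5 - 2*b (V(b, Y) = 5 - (b + b) = 5 - 2*b)
1/(5376 + V(-65, -53)) = 1/(5376 + (5 - 2*(-65))) = 1/(5376 + (5 + 130)) = 1/(5376 + 135) = 1/5511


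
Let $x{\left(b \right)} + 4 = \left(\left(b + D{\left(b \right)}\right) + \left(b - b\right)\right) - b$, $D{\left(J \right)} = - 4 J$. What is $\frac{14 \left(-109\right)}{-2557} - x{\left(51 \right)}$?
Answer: $\frac{533382}{2557} \approx 208.6$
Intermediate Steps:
$x{\left(b \right)} = -4 - 4 b$ ($x{\left(b \right)} = -4 + \left(\left(\left(b - 4 b\right) + \left(b - b\right)\right) - b\right) = -4 + \left(\left(- 3 b + 0\right) - b\right) = -4 - 4 b$)
$\frac{14 \left(-109\right)}{-2557} - x{\left(51 \right)} = \frac{14 \left(-109\right)}{-2557} - \left(-4 - 204\right) = \left(-1526\right) \left(- \frac{1}{2557}\right) - \left(-4 - 204\right) = \frac{1526}{2557} - -208 = \frac{1526}{2557} + 208 = \frac{533382}{2557}$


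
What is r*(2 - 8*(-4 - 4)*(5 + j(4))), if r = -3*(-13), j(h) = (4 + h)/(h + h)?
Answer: 15054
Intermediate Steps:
j(h) = (4 + h)/(2*h) (j(h) = (4 + h)/((2*h)) = (4 + h)*(1/(2*h)) = (4 + h)/(2*h))
r = 39
r*(2 - 8*(-4 - 4)*(5 + j(4))) = 39*(2 - 8*(-4 - 4)*(5 + (½)*(4 + 4)/4)) = 39*(2 - (-64)*(5 + (½)*(¼)*8)) = 39*(2 - (-64)*(5 + 1)) = 39*(2 - (-64)*6) = 39*(2 - 8*(-48)) = 39*(2 + 384) = 39*386 = 15054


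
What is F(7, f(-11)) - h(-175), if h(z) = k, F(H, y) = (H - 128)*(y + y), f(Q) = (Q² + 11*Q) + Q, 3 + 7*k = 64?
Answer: 18573/7 ≈ 2653.3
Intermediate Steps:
k = 61/7 (k = -3/7 + (⅐)*64 = -3/7 + 64/7 = 61/7 ≈ 8.7143)
f(Q) = Q² + 12*Q
F(H, y) = 2*y*(-128 + H) (F(H, y) = (-128 + H)*(2*y) = 2*y*(-128 + H))
h(z) = 61/7
F(7, f(-11)) - h(-175) = 2*(-11*(12 - 11))*(-128 + 7) - 1*61/7 = 2*(-11*1)*(-121) - 61/7 = 2*(-11)*(-121) - 61/7 = 2662 - 61/7 = 18573/7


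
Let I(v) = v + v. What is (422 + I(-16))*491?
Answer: 191490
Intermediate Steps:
I(v) = 2*v
(422 + I(-16))*491 = (422 + 2*(-16))*491 = (422 - 32)*491 = 390*491 = 191490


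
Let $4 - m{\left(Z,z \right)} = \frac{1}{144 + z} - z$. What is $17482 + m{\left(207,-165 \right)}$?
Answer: $\frac{363742}{21} \approx 17321.0$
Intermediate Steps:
$m{\left(Z,z \right)} = 4 + z - \frac{1}{144 + z}$ ($m{\left(Z,z \right)} = 4 - \left(\frac{1}{144 + z} - z\right) = 4 + \left(z - \frac{1}{144 + z}\right) = 4 + z - \frac{1}{144 + z}$)
$17482 + m{\left(207,-165 \right)} = 17482 + \frac{575 + \left(-165\right)^{2} + 148 \left(-165\right)}{144 - 165} = 17482 + \frac{575 + 27225 - 24420}{-21} = 17482 - \frac{3380}{21} = \frac{363742}{21}$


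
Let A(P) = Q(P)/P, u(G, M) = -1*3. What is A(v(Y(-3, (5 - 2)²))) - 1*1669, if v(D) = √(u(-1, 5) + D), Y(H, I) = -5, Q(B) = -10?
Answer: -1669 + 5*I*√2/2 ≈ -1669.0 + 3.5355*I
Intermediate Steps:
u(G, M) = -3
v(D) = √(-3 + D)
A(P) = -10/P
A(v(Y(-3, (5 - 2)²))) - 1*1669 = -10/√(-3 - 5) - 1*1669 = -10*(-I*√2/4) - 1669 = -(-5)*I*√2/2 - 1669 = 5*I*√2/2 - 1669 = -1669 + 5*I*√2/2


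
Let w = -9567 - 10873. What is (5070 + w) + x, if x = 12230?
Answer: -3140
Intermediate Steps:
w = -20440
(5070 + w) + x = (5070 - 20440) + 12230 = -15370 + 12230 = -3140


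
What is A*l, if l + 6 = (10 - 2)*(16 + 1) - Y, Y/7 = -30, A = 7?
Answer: 2380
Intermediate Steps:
Y = -210 (Y = 7*(-30) = -210)
l = 340 (l = -6 + ((10 - 2)*(16 + 1) - 1*(-210)) = -6 + (8*17 + 210) = -6 + (136 + 210) = -6 + 346 = 340)
A*l = 7*340 = 2380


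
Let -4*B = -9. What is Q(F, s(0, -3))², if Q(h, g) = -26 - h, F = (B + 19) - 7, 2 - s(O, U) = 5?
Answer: 25921/16 ≈ 1620.1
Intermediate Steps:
s(O, U) = -3 (s(O, U) = 2 - 1*5 = 2 - 5 = -3)
B = 9/4 (B = -¼*(-9) = 9/4 ≈ 2.2500)
F = 57/4 (F = (9/4 + 19) - 7 = 85/4 - 7 = 57/4 ≈ 14.250)
Q(F, s(0, -3))² = (-26 - 1*57/4)² = (-26 - 57/4)² = (-161/4)² = 25921/16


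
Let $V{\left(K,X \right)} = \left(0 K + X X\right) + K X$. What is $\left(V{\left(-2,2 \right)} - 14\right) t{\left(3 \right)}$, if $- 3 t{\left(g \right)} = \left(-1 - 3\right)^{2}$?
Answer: $\frac{224}{3} \approx 74.667$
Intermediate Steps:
$V{\left(K,X \right)} = X^{2} + K X$ ($V{\left(K,X \right)} = \left(0 + X^{2}\right) + K X = X^{2} + K X$)
$t{\left(g \right)} = - \frac{16}{3}$ ($t{\left(g \right)} = - \frac{\left(-1 - 3\right)^{2}}{3} = - \frac{\left(-4\right)^{2}}{3} = \left(- \frac{1}{3}\right) 16 = - \frac{16}{3}$)
$\left(V{\left(-2,2 \right)} - 14\right) t{\left(3 \right)} = \left(2 \left(-2 + 2\right) - 14\right) \left(- \frac{16}{3}\right) = \left(2 \cdot 0 - 14\right) \left(- \frac{16}{3}\right) = \left(0 - 14\right) \left(- \frac{16}{3}\right) = \left(-14\right) \left(- \frac{16}{3}\right) = \frac{224}{3}$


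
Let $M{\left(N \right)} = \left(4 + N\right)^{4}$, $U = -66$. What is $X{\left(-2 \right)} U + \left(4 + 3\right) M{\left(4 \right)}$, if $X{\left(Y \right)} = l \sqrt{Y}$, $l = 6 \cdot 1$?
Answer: $28672 - 396 i \sqrt{2} \approx 28672.0 - 560.03 i$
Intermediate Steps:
$l = 6$
$X{\left(Y \right)} = 6 \sqrt{Y}$
$X{\left(-2 \right)} U + \left(4 + 3\right) M{\left(4 \right)} = 6 \sqrt{-2} \left(-66\right) + \left(4 + 3\right) \left(4 + 4\right)^{4} = 6 i \sqrt{2} \left(-66\right) + 7 \cdot 8^{4} = 6 i \sqrt{2} \left(-66\right) + 7 \cdot 4096 = - 396 i \sqrt{2} + 28672 = 28672 - 396 i \sqrt{2}$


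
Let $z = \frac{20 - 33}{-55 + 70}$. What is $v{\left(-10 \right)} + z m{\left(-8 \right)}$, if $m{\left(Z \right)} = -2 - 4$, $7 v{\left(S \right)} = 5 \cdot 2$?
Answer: $\frac{232}{35} \approx 6.6286$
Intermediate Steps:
$v{\left(S \right)} = \frac{10}{7}$ ($v{\left(S \right)} = \frac{5 \cdot 2}{7} = \frac{1}{7} \cdot 10 = \frac{10}{7}$)
$m{\left(Z \right)} = -6$
$z = - \frac{13}{15} \approx -0.86667$
$v{\left(-10 \right)} + z m{\left(-8 \right)} = \frac{10}{7} - - \frac{26}{5} = \frac{10}{7} + \frac{26}{5} = \frac{232}{35}$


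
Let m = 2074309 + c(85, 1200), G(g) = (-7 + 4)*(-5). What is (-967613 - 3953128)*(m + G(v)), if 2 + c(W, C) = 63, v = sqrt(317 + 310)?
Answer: -10207511319285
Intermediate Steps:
v = sqrt(627) ≈ 25.040
c(W, C) = 61 (c(W, C) = -2 + 63 = 61)
G(g) = 15 (G(g) = -3*(-5) = 15)
m = 2074370 (m = 2074309 + 61 = 2074370)
(-967613 - 3953128)*(m + G(v)) = (-967613 - 3953128)*(2074370 + 15) = -4920741*2074385 = -10207511319285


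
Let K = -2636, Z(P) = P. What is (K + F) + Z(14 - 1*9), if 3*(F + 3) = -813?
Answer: -2905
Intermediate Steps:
F = -274 (F = -3 + (⅓)*(-813) = -3 - 271 = -274)
(K + F) + Z(14 - 1*9) = (-2636 - 274) + (14 - 1*9) = -2910 + (14 - 9) = -2910 + 5 = -2905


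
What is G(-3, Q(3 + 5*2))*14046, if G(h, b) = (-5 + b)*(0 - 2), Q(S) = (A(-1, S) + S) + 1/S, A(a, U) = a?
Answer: -2584464/13 ≈ -1.9881e+5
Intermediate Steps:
Q(S) = -1 + S + 1/S (Q(S) = (-1 + S) + 1/S = -1 + S + 1/S)
G(h, b) = 10 - 2*b (G(h, b) = (-5 + b)*(-2) = 10 - 2*b)
G(-3, Q(3 + 5*2))*14046 = (10 - 2*(-1 + (3 + 5*2) + 1/(3 + 5*2)))*14046 = (10 - 2*(-1 + (3 + 10) + 1/(3 + 10)))*14046 = (10 - 2*(-1 + 13 + 1/13))*14046 = (10 - 2*157/13)*14046 = (10 - 314/13)*14046 = -184/13*14046 = -2584464/13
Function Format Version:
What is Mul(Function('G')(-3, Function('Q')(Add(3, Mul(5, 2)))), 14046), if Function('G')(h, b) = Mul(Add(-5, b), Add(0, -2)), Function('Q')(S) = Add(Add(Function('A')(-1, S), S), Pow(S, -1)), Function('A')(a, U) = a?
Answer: Rational(-2584464, 13) ≈ -1.9881e+5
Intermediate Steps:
Function('Q')(S) = Add(-1, S, Pow(S, -1)) (Function('Q')(S) = Add(Add(-1, S), Pow(S, -1)) = Add(-1, S, Pow(S, -1)))
Function('G')(h, b) = Add(10, Mul(-2, b)) (Function('G')(h, b) = Mul(Add(-5, b), -2) = Add(10, Mul(-2, b)))
Mul(Function('G')(-3, Function('Q')(Add(3, Mul(5, 2)))), 14046) = Mul(Add(10, Mul(-2, Add(-1, Add(3, Mul(5, 2)), Pow(Add(3, Mul(5, 2)), -1)))), 14046) = Mul(Add(10, Mul(-2, Add(-1, Add(3, 10), Pow(Add(3, 10), -1)))), 14046) = Mul(Add(10, Mul(-2, Add(-1, 13, Pow(13, -1)))), 14046) = Mul(Add(10, Mul(-2, Add(-1, 13, Rational(1, 13)))), 14046) = Mul(Add(10, Mul(-2, Rational(157, 13))), 14046) = Mul(Add(10, Rational(-314, 13)), 14046) = Mul(Rational(-184, 13), 14046) = Rational(-2584464, 13)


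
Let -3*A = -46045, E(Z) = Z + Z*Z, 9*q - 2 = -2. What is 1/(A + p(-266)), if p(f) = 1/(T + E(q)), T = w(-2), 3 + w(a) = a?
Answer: 15/230222 ≈ 6.5155e-5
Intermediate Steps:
q = 0 (q = 2/9 + (1/9)*(-2) = 2/9 - 2/9 = 0)
w(a) = -3 + a
E(Z) = Z + Z**2
T = -5 (T = -3 - 2 = -5)
A = 46045/3 (A = -1/3*(-46045) = 46045/3 ≈ 15348.)
p(f) = -1/5 (p(f) = 1/(-5 + 0*(1 + 0)) = 1/(-5 + 0*1) = 1/(-5 + 0) = 1/(-5) = -1/5)
1/(A + p(-266)) = 1/(46045/3 - 1/5) = 1/(230222/15) = 15/230222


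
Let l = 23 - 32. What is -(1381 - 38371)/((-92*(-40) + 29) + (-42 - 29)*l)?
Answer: 18495/2174 ≈ 8.5074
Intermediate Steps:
l = -9
-(1381 - 38371)/((-92*(-40) + 29) + (-42 - 29)*l) = -(1381 - 38371)/((-92*(-40) + 29) + (-42 - 29)*(-9)) = -(-36990)/((3680 + 29) - 71*(-9)) = -(-36990)/(3709 + 639) = -(-36990)/4348 = -1*(-18495/2174) = 18495/2174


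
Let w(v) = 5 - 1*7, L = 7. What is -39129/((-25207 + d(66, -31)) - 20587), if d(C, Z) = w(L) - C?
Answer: 39129/45862 ≈ 0.85319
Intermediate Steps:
w(v) = -2 (w(v) = 5 - 7 = -2)
d(C, Z) = -2 - C
-39129/((-25207 + d(66, -31)) - 20587) = -39129/((-25207 + (-2 - 1*66)) - 20587) = -39129/((-25207 + (-2 - 66)) - 20587) = -39129/((-25207 - 68) - 20587) = -39129/(-25275 - 20587) = -39129/(-45862) = -39129*(-1/45862) = 39129/45862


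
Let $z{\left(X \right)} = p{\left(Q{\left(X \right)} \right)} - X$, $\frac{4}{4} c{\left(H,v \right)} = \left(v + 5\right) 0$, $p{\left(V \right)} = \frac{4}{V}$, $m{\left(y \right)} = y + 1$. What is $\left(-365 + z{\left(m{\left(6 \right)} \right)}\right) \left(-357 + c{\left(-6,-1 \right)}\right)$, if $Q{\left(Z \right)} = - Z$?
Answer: $133008$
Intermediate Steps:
$m{\left(y \right)} = 1 + y$
$c{\left(H,v \right)} = 0$ ($c{\left(H,v \right)} = \left(v + 5\right) 0 = \left(5 + v\right) 0 = 0$)
$z{\left(X \right)} = - X - \frac{4}{X}$ ($z{\left(X \right)} = \frac{4}{\left(-1\right) X} - X = 4 \left(- \frac{1}{X}\right) - X = - \frac{4}{X} - X = - X - \frac{4}{X}$)
$\left(-365 + z{\left(m{\left(6 \right)} \right)}\right) \left(-357 + c{\left(-6,-1 \right)}\right) = \left(-365 - \left(7 + \frac{4}{1 + 6}\right)\right) \left(-357 + 0\right) = \left(-365 - \left(7 + \frac{4}{7}\right)\right) \left(-357\right) = \left(-365 - \frac{53}{7}\right) \left(-357\right) = \left(- \frac{2608}{7}\right) \left(-357\right) = 133008$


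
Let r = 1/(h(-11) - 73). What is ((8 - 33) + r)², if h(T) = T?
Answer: 4414201/7056 ≈ 625.60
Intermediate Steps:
r = -1/84 (r = 1/(-11 - 73) = 1/(-84) = -1/84 ≈ -0.011905)
((8 - 33) + r)² = ((8 - 33) - 1/84)² = (-25 - 1/84)² = (-2101/84)² = 4414201/7056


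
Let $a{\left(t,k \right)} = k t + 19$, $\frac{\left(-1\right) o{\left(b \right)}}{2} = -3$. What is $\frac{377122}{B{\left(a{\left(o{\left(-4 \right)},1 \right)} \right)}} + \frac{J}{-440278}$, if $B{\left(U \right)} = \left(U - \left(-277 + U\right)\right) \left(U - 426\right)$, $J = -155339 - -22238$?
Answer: $- \frac{151254060139}{48904759406} \approx -3.0928$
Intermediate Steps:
$J = -133101$ ($J = -155339 + 22238 = -133101$)
$o{\left(b \right)} = 6$ ($o{\left(b \right)} = \left(-2\right) \left(-3\right) = 6$)
$a{\left(t,k \right)} = 19 + k t$
$B{\left(U \right)} = -118002 + 277 U$ ($B{\left(U \right)} = 277 \left(-426 + U\right) = -118002 + 277 U$)
$\frac{377122}{B{\left(a{\left(o{\left(-4 \right)},1 \right)} \right)}} + \frac{J}{-440278} = \frac{377122}{-118002 + 277 \left(19 + 1 \cdot 6\right)} - \frac{133101}{-440278} = \frac{377122}{-118002 + 277 \left(19 + 6\right)} - - \frac{133101}{440278} = \frac{377122}{-118002 + 277 \cdot 25} + \frac{133101}{440278} = \frac{377122}{-118002 + 6925} + \frac{133101}{440278} = \frac{377122}{-111077} + \frac{133101}{440278} = 377122 \left(- \frac{1}{111077}\right) + \frac{133101}{440278} = - \frac{377122}{111077} + \frac{133101}{440278} = - \frac{151254060139}{48904759406}$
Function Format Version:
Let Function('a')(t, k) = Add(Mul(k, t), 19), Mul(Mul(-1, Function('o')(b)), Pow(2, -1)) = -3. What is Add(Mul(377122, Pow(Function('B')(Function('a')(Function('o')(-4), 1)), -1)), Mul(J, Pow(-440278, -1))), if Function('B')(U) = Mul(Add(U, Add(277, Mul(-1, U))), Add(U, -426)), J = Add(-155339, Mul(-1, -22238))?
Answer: Rational(-151254060139, 48904759406) ≈ -3.0928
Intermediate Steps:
J = -133101 (J = Add(-155339, 22238) = -133101)
Function('o')(b) = 6 (Function('o')(b) = Mul(-2, -3) = 6)
Function('a')(t, k) = Add(19, Mul(k, t))
Function('B')(U) = Add(-118002, Mul(277, U)) (Function('B')(U) = Mul(277, Add(-426, U)) = Add(-118002, Mul(277, U)))
Add(Mul(377122, Pow(Function('B')(Function('a')(Function('o')(-4), 1)), -1)), Mul(J, Pow(-440278, -1))) = Add(Mul(377122, Pow(Add(-118002, Mul(277, Add(19, Mul(1, 6)))), -1)), Mul(-133101, Pow(-440278, -1))) = Add(Mul(377122, Pow(Add(-118002, Mul(277, Add(19, 6))), -1)), Mul(-133101, Rational(-1, 440278))) = Add(Mul(377122, Pow(Add(-118002, Mul(277, 25)), -1)), Rational(133101, 440278)) = Add(Mul(377122, Pow(Add(-118002, 6925), -1)), Rational(133101, 440278)) = Add(Mul(377122, Pow(-111077, -1)), Rational(133101, 440278)) = Add(Mul(377122, Rational(-1, 111077)), Rational(133101, 440278)) = Add(Rational(-377122, 111077), Rational(133101, 440278)) = Rational(-151254060139, 48904759406)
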